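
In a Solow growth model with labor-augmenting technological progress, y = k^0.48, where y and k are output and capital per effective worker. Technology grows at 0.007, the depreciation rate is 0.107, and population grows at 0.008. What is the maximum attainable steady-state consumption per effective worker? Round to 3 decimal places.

c_gold ≈ 1.841

Capital per effective worker breaks even when investment replaces (n + g + δ)·k; here n + g + δ = 0.122.
Setting f'(k) = n+g+δ gives 0.48·k^(0.48−1) = 0.122, hence k_gold = (0.48/0.122)^(1/0.52) ≈ 13.9317.
y_gold = 13.9317^0.48 ≈ 3.5410.
c_gold = y_gold − (n+g+δ)·k_gold = 3.5410 − 0.122·13.9317 ≈ 1.8413.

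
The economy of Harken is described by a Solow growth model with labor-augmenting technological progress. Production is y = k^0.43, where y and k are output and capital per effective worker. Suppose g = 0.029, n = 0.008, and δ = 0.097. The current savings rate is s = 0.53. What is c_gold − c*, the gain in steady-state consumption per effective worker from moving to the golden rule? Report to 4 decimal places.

Break-even investment rate: n + g + δ = 0.008 + 0.029 + 0.097 = 0.134.
Current steady state (s = 0.53): k* = (0.53/0.134)^(1/0.57) ≈ 11.1601, y* = 11.1601^0.43 ≈ 2.8216, c* = (1−0.53)·2.8216 ≈ 1.3262.
Golden rule sets MPK = n+g+δ: 0.43·k^(0.43−1) = 0.134, so k_gold = (0.43/0.134)^(1/0.57) ≈ 7.7332.
y_gold = 7.7332^0.43 ≈ 2.4099, c_gold = y_gold − 0.134·k_gold ≈ 1.3736.
Gain: Δc = 1.3736 − 1.3262 ≈ 0.0475.

Δc ≈ 0.0475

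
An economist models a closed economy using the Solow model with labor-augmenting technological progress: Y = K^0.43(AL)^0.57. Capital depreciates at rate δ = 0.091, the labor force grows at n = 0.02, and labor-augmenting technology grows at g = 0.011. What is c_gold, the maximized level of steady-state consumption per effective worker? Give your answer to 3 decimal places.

c_gold ≈ 1.474

Break-even investment rate: n + g + δ = 0.02 + 0.011 + 0.091 = 0.122.
At the golden rule the marginal product of capital equals n+g+δ: 0.43·k^(0.43−1) = 0.122. Solving, k_gold = (0.43/0.122)^(1/0.57) ≈ 9.1167.
y_gold = 9.1167^0.43 ≈ 2.5866.
c_gold = y_gold − (n+g+δ)·k_gold = 2.5866 − 0.122·9.1167 ≈ 1.4744.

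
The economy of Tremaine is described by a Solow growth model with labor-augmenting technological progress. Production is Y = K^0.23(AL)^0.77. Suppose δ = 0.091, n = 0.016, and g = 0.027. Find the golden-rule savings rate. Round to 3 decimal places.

Break-even investment rate: n + g + δ = 0.016 + 0.027 + 0.091 = 0.134.
At the golden rule MPK = n+g+δ, and in any Cobb-Douglas steady state s = (n+g+δ)·k/y = MPK·k/y = capital's share 0.23.

s_gold = 0.230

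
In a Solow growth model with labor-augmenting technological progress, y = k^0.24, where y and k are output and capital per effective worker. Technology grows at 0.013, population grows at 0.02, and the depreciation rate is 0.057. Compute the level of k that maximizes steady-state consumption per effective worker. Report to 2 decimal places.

n + g + δ = 0.02 + 0.013 + 0.057 = 0.09.
Maximizing c = f(k) − (n+g+δ)·k gives f'(k) = n+g+δ, i.e. 0.24·k^(0.24−1) = 0.09, so k_gold = (0.24/0.09)^(1/0.76) ≈ 3.6348.

k_gold ≈ 3.63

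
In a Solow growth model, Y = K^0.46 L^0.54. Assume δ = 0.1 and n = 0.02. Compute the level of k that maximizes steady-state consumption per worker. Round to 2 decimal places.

Break-even investment rate: n + δ = 0.02 + 0.1 = 0.12.
Golden rule sets MPK = n+δ: 0.46·k^(0.46−1) = 0.12, so k_gold = (0.46/0.12)^(1/0.54) ≈ 12.0420.

k_gold ≈ 12.04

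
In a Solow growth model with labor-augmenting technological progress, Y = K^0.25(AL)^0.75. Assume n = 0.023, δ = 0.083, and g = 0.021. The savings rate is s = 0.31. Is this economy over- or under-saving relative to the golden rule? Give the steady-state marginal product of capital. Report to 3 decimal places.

over-saving; MPK ≈ 0.102

Break-even investment rate: n + g + δ = 0.023 + 0.021 + 0.083 = 0.127.
Steady-state k*: s·k^0.25 = 0.127·k gives k* = (0.31/0.127)^(1/0.75) ≈ 3.2866.
MPK = 0.25·3.2866^(-0.75) ≈ 0.1024.
MPK < n+g+δ = 0.127, so the economy is dynamically inefficient (over-saving).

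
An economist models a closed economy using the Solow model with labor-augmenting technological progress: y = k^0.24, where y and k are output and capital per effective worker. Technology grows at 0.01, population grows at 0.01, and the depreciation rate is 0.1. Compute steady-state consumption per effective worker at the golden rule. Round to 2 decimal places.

Break-even investment rate: n + g + δ = 0.01 + 0.01 + 0.1 = 0.12.
Setting f'(k) = n+g+δ gives 0.24·k^(0.24−1) = 0.12, hence k_gold = (0.24/0.12)^(1/0.76) ≈ 2.4894.
y_gold = 2.4894^0.24 ≈ 1.2447.
c_gold = y_gold − (n+g+δ)·k_gold = 1.2447 − 0.12·2.4894 ≈ 0.9460.

c_gold ≈ 0.95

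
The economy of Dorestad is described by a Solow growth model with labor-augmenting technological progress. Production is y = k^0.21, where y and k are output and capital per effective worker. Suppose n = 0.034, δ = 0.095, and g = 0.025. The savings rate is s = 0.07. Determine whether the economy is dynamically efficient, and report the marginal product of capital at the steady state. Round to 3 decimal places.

n + g + δ = 0.034 + 0.025 + 0.095 = 0.154.
Steady-state k*: s·k^0.21 = 0.154·k gives k* = (0.07/0.154)^(1/0.79) ≈ 0.3686.
MPK = 0.21·0.3686^(-0.79) ≈ 0.4620.
MPK > n+g+δ = 0.154, so the economy is dynamically efficient (under-saving).

dynamically efficient; MPK ≈ 0.462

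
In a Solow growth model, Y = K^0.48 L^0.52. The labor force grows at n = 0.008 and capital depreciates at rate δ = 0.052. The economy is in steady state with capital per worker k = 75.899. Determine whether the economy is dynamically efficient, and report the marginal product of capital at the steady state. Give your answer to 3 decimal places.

n + δ = 0.008 + 0.052 = 0.06.
MPK = 0.48·k^(0.48−1) = 0.48·75.899^(-0.52) ≈ 0.0505.
MPK < 0.06, so the economy is dynamically inefficient (over-saving).

dynamically inefficient; MPK ≈ 0.051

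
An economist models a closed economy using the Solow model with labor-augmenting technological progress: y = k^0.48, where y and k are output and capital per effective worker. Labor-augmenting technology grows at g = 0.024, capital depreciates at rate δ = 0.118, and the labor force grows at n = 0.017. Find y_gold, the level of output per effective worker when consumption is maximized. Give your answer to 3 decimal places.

The effective depreciation rate is n + g + δ = 0.017 + 0.024 + 0.118 = 0.159.
Golden rule sets MPK = n+g+δ: 0.48·k^(0.48−1) = 0.159, so k_gold = (0.48/0.159)^(1/0.52) ≈ 8.3710.
Output: y_gold = k_gold^0.48 = 8.3710^0.48 ≈ 2.7729.

y_gold ≈ 2.773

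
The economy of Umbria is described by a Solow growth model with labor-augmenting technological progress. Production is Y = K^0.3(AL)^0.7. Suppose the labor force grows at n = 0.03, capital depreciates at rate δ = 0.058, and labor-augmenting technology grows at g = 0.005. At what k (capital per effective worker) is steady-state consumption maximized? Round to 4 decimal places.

k_gold ≈ 5.3288

n + g + δ = 0.03 + 0.005 + 0.058 = 0.093.
At the golden rule the marginal product of capital equals n+g+δ: 0.3·k^(0.3−1) = 0.093. Solving, k_gold = (0.3/0.093)^(1/0.7) ≈ 5.3288.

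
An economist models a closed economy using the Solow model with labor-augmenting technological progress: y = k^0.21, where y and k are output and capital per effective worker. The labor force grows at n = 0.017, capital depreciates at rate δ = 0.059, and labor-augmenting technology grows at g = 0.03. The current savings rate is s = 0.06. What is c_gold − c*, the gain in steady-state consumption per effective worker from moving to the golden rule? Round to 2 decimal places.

Break-even investment rate: n + g + δ = 0.017 + 0.03 + 0.059 = 0.106.
Current steady state (s = 0.06): k* = (0.06/0.106)^(1/0.79) ≈ 0.4866, y* = 0.4866^0.21 ≈ 0.8596, c* = (1−0.06)·0.8596 ≈ 0.8080.
Maximizing c = f(k) − (n+g+δ)·k gives f'(k) = n+g+δ, i.e. 0.21·k^(0.21−1) = 0.106, so k_gold = (0.21/0.106)^(1/0.79) ≈ 2.3760.
y_gold = 2.3760^0.21 ≈ 1.1993, c_gold = y_gold − 0.106·k_gold ≈ 0.9474.
Gain: Δc = 0.9474 − 0.8080 ≈ 0.1394.

Δc ≈ 0.14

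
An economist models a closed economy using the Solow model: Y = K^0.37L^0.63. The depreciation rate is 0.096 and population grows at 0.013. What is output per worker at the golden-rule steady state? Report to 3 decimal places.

y_gold ≈ 2.050

Break-even investment rate: n + δ = 0.013 + 0.096 = 0.109.
Setting f'(k) = n+δ gives 0.37·k^(0.37−1) = 0.109, hence k_gold = (0.37/0.109)^(1/0.63) ≈ 6.9583.
Output: y_gold = k_gold^0.37 = 6.9583^0.37 ≈ 2.0499.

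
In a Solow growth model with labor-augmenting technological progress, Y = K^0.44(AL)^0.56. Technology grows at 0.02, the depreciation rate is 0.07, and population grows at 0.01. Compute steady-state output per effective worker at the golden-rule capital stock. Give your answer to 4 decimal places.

n + g + δ = 0.01 + 0.02 + 0.07 = 0.1.
At the golden rule the marginal product of capital equals n+g+δ: 0.44·k^(0.44−1) = 0.1. Solving, k_gold = (0.44/0.1)^(1/0.56) ≈ 14.0936.
Output: y_gold = k_gold^0.44 = 14.0936^0.44 ≈ 3.2031.

y_gold ≈ 3.2031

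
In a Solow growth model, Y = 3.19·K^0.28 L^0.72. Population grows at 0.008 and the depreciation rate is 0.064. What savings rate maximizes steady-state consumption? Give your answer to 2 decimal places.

The effective depreciation rate is n + δ = 0.008 + 0.064 = 0.072.
At the golden rule MPK = n+δ, and in any Cobb-Douglas steady state s = (n+δ)·k/y = MPK·k/y = capital's share 0.28.

s_gold = 0.28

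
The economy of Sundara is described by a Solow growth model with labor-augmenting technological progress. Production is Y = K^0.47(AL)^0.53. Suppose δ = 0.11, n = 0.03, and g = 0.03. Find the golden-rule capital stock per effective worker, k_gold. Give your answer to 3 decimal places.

Break-even investment rate: n + g + δ = 0.03 + 0.03 + 0.11 = 0.17.
Golden rule sets MPK = n+g+δ: 0.47·k^(0.47−1) = 0.17, so k_gold = (0.47/0.17)^(1/0.53) ≈ 6.8124.

k_gold ≈ 6.812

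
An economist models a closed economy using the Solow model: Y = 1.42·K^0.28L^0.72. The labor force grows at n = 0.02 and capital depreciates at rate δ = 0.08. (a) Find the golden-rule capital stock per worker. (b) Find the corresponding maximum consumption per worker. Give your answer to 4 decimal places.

(a) k_gold ≈ 6.8009; (b) c_gold ≈ 1.7488

Capital per worker breaks even when investment replaces (n + δ)·k; here n + δ = 0.1.
Golden rule sets MPK = n+δ: 0.28·1.42·k^(0.28−1) = 0.1, so k_gold = (0.28·1.42/0.1)^(1/0.72) ≈ 6.8009.
y_gold = 1.42·6.8009^0.28 ≈ 2.4289; c_gold = y_gold − 0.1·k_gold ≈ 1.7488.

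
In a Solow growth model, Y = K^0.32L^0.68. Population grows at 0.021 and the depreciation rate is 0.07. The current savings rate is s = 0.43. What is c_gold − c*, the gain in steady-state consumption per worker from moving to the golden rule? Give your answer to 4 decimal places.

n + δ = 0.021 + 0.07 = 0.091.
Current steady state (s = 0.43): k* = (0.43/0.091)^(1/0.68) ≈ 9.8131, y* = 9.8131^0.32 ≈ 2.0767, c* = (1−0.43)·2.0767 ≈ 1.1837.
Maximizing c = f(k) − (n+δ)·k gives f'(k) = n+δ, i.e. 0.32·k^(0.32−1) = 0.091, so k_gold = (0.32/0.091)^(1/0.68) ≈ 6.3548.
y_gold = 6.3548^0.32 ≈ 1.8071, c_gold = y_gold − 0.091·k_gold ≈ 1.2289.
Gain: Δc = 1.2289 − 1.1837 ≈ 0.0451.

Δc ≈ 0.0451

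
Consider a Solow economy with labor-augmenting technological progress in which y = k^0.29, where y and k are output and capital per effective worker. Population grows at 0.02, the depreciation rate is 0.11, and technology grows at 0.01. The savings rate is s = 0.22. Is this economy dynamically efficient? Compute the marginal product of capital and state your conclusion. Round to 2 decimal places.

Break-even investment rate: n + g + δ = 0.02 + 0.01 + 0.11 = 0.14.
Steady-state k*: s·k^0.29 = 0.14·k gives k* = (0.22/0.14)^(1/0.71) ≈ 1.8900.
MPK = 0.29·1.8900^(-0.71) ≈ 0.1845.
MPK > n+g+δ = 0.14, so the economy is dynamically efficient (under-saving).

dynamically efficient; MPK ≈ 0.18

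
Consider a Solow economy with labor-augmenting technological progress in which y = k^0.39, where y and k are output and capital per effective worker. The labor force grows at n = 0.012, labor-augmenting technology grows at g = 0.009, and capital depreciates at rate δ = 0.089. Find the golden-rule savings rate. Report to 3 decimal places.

s_gold = 0.390

The effective depreciation rate is n + g + δ = 0.012 + 0.009 + 0.089 = 0.11.
At the golden rule MPK = n+g+δ, and in any Cobb-Douglas steady state s = (n+g+δ)·k/y = MPK·k/y = capital's share 0.39.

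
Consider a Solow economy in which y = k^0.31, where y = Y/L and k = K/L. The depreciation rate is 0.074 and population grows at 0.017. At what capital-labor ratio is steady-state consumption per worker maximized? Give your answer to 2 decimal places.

k_gold ≈ 5.91

Break-even investment rate: n + δ = 0.017 + 0.074 = 0.091.
Setting f'(k) = n+δ gives 0.31·k^(0.31−1) = 0.091, hence k_gold = (0.31/0.091)^(1/0.69) ≈ 5.9085.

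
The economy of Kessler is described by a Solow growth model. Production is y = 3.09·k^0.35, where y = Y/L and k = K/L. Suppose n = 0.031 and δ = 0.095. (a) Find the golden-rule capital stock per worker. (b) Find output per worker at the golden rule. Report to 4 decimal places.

The effective depreciation rate is n + δ = 0.031 + 0.095 = 0.126.
Setting f'(k) = n+δ gives 0.35·3.09·k^(0.35−1) = 0.126, hence k_gold = (0.35·3.09/0.126)^(1/0.65) ≈ 27.3145.
y_gold = 3.09·27.3145^0.35 ≈ 9.8332.

(a) k_gold ≈ 27.3145; (b) y_gold ≈ 9.8332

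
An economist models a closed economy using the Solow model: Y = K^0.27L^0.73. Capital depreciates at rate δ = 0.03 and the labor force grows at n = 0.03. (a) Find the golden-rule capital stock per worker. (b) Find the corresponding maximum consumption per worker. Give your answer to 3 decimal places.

(a) k_gold ≈ 7.849; (b) c_gold ≈ 1.273

n + δ = 0.03 + 0.03 = 0.06.
Maximizing c = f(k) − (n+δ)·k gives f'(k) = n+δ, i.e. 0.27·k^(0.27−1) = 0.06, so k_gold = (0.27/0.06)^(1/0.73) ≈ 7.8490.
y_gold = 7.8490^0.27 ≈ 1.7442; c_gold = y_gold − 0.06·k_gold ≈ 1.2733.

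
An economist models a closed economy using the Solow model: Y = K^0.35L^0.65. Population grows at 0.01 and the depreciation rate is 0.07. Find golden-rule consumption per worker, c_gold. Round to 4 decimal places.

Capital per worker breaks even when investment replaces (n + δ)·k; here n + δ = 0.08.
Golden rule sets MPK = n+δ: 0.35·k^(0.35−1) = 0.08, so k_gold = (0.35/0.08)^(1/0.65) ≈ 9.6855.
y_gold = 9.6855^0.35 ≈ 2.2138.
c_gold = y_gold − (n+δ)·k_gold = 2.2138 − 0.08·9.6855 ≈ 1.4390.

c_gold ≈ 1.4390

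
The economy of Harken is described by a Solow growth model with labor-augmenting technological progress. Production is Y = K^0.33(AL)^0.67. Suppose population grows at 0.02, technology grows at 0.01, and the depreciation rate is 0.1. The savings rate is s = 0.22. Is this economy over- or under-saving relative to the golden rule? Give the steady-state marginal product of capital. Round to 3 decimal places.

Capital per effective worker breaks even when investment replaces (n + g + δ)·k; here n + g + δ = 0.13.
Steady-state k*: s·k^0.33 = 0.13·k gives k* = (0.22/0.13)^(1/0.67) ≈ 2.1929.
MPK = 0.33·2.1929^(-0.67) ≈ 0.1950.
MPK > n+g+δ = 0.13, so the economy is dynamically efficient (under-saving).

under-saving; MPK ≈ 0.195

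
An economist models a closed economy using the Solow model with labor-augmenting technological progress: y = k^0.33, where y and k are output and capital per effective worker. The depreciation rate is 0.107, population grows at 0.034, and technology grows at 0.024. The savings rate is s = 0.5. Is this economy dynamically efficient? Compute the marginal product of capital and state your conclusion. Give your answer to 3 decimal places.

dynamically inefficient; MPK ≈ 0.109

The effective depreciation rate is n + g + δ = 0.034 + 0.024 + 0.107 = 0.165.
Steady-state k*: s·k^0.33 = 0.165·k gives k* = (0.5/0.165)^(1/0.67) ≈ 5.2316.
MPK = 0.33·5.2316^(-0.67) ≈ 0.1089.
MPK < n+g+δ = 0.165, so the economy is dynamically inefficient (over-saving).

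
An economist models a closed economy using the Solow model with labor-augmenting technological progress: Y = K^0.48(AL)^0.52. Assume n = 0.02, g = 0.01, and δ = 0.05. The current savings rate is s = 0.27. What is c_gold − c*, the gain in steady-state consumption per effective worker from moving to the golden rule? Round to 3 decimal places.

Δc ≈ 0.475

Break-even investment rate: n + g + δ = 0.02 + 0.01 + 0.05 = 0.08.
Current steady state (s = 0.27): k* = (0.27/0.08)^(1/0.52) ≈ 10.3732, y* = 10.3732^0.48 ≈ 3.0735, c* = (1−0.27)·3.0735 ≈ 2.2437.
Setting f'(k) = n+g+δ gives 0.48·k^(0.48−1) = 0.08, hence k_gold = (0.48/0.08)^(1/0.52) ≈ 31.3650.
y_gold = 31.3650^0.48 ≈ 5.2275, c_gold = y_gold − 0.08·k_gold ≈ 2.7183.
Gain: Δc = 2.7183 − 2.2437 ≈ 0.4746.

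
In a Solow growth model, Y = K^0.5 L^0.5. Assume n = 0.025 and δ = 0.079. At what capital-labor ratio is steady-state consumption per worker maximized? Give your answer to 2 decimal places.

Capital per worker breaks even when investment replaces (n + δ)·k; here n + δ = 0.104.
Setting f'(k) = n+δ gives 0.5·k^(0.5−1) = 0.104, hence k_gold = (0.5/0.104)^(1/0.5) ≈ 23.1139.

k_gold ≈ 23.11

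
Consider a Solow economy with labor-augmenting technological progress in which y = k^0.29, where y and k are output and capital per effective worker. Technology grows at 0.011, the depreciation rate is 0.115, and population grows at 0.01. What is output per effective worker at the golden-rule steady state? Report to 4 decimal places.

n + g + δ = 0.01 + 0.011 + 0.115 = 0.136.
Golden rule sets MPK = n+g+δ: 0.29·k^(0.29−1) = 0.136, so k_gold = (0.29/0.136)^(1/0.71) ≈ 2.9052.
Output: y_gold = k_gold^0.29 = 2.9052^0.29 ≈ 1.3625.

y_gold ≈ 1.3625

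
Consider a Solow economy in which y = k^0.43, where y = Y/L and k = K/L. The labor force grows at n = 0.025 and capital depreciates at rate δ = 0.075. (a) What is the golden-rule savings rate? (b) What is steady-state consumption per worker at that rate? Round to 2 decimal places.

The effective depreciation rate is n + δ = 0.025 + 0.075 = 0.1.
For Cobb-Douglas, s_gold equals capital's share: s_gold = 0.43.
Golden rule sets MPK = n+δ: 0.43·k^(0.43−1) = 0.1, so k_gold = (0.43/0.1)^(1/0.57) ≈ 12.9225.
y_gold = 12.9225^0.43 ≈ 3.0052; c_gold = (1−0.43)·y_gold ≈ 1.7130.

(a) s_gold = 0.43; (b) c_gold ≈ 1.71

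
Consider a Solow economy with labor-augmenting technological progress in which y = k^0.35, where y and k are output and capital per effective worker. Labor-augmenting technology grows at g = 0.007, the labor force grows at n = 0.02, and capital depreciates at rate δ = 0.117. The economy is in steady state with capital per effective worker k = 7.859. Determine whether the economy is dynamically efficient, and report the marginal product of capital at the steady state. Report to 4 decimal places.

dynamically inefficient; MPK ≈ 0.0916

Break-even investment rate: n + g + δ = 0.02 + 0.007 + 0.117 = 0.144.
MPK = 0.35·k^(0.35−1) = 0.35·7.859^(-0.65) ≈ 0.0916.
MPK < 0.144, so the economy is dynamically inefficient (over-saving).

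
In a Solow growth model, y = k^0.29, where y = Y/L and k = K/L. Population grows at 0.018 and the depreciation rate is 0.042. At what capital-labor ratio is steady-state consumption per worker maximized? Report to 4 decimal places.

k_gold ≈ 9.1987

n + δ = 0.018 + 0.042 = 0.06.
Maximizing c = f(k) − (n+δ)·k gives f'(k) = n+δ, i.e. 0.29·k^(0.29−1) = 0.06, so k_gold = (0.29/0.06)^(1/0.71) ≈ 9.1987.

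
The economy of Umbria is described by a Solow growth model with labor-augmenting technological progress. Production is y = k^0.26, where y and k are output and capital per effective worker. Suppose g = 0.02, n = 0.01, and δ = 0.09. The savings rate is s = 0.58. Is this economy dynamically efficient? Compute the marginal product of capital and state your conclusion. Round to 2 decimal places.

The effective depreciation rate is n + g + δ = 0.01 + 0.02 + 0.09 = 0.12.
Steady-state k*: s·k^0.26 = 0.12·k gives k* = (0.58/0.12)^(1/0.74) ≈ 8.4073.
MPK = 0.26·8.4073^(-0.74) ≈ 0.0538.
MPK < n+g+δ = 0.12, so the economy is dynamically inefficient (over-saving).

dynamically inefficient; MPK ≈ 0.05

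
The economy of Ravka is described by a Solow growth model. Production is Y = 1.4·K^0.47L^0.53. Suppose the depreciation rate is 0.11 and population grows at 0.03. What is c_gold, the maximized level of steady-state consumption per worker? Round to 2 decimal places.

n + δ = 0.03 + 0.11 = 0.14.
Maximizing c = f(k) − (n+δ)·k gives f'(k) = n+δ, i.e. 0.47·1.4·k^(0.47−1) = 0.14, so k_gold = (0.47·1.4/0.14)^(1/0.53) ≈ 18.5400.
y_gold = 1.4·18.5400^0.47 ≈ 5.5225.
c_gold = y_gold − (n+δ)·k_gold = 5.5225 − 0.14·18.5400 ≈ 2.9269.

c_gold ≈ 2.93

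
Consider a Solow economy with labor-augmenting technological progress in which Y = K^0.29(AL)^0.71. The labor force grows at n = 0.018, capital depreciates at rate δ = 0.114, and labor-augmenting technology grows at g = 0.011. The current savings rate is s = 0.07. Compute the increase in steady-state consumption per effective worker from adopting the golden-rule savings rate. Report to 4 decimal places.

Δc ≈ 0.2531

n + g + δ = 0.018 + 0.011 + 0.114 = 0.143.
Current steady state (s = 0.07): k* = (0.07/0.143)^(1/0.71) ≈ 0.3656, y* = 0.3656^0.29 ≈ 0.7469, c* = (1−0.07)·0.7469 ≈ 0.6946.
At the golden rule the marginal product of capital equals n+g+δ: 0.29·k^(0.29−1) = 0.143. Solving, k_gold = (0.29/0.143)^(1/0.71) ≈ 2.7070.
y_gold = 2.7070^0.29 ≈ 1.3348, c_gold = y_gold − 0.143·k_gold ≈ 0.9477.
Gain: Δc = 0.9477 − 0.6946 ≈ 0.2531.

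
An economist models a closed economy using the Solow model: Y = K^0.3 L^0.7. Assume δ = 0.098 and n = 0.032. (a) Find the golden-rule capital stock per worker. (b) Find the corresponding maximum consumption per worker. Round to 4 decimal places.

(a) k_gold ≈ 3.3024; (b) c_gold ≈ 1.0017

Break-even investment rate: n + δ = 0.032 + 0.098 = 0.13.
Golden rule sets MPK = n+δ: 0.3·k^(0.3−1) = 0.13, so k_gold = (0.3/0.13)^(1/0.7) ≈ 3.3024.
y_gold = 3.3024^0.3 ≈ 1.4310; c_gold = y_gold − 0.13·k_gold ≈ 1.0017.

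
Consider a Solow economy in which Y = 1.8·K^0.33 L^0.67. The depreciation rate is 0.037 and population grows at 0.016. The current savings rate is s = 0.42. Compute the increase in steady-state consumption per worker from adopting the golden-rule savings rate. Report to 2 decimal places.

Break-even investment rate: n + δ = 0.016 + 0.037 = 0.053.
Current steady state (s = 0.42): k* = (0.42·1.8/0.053)^(1/0.67) ≈ 52.8147, y* = 1.8·52.8147^0.33 ≈ 6.6647, c* = (1−0.42)·6.6647 ≈ 3.8655.
Setting f'(k) = n+δ gives 0.33·1.8·k^(0.33−1) = 0.053, hence k_gold = (0.33·1.8/0.053)^(1/0.67) ≈ 36.8497.
y_gold = 1.8·36.8497^0.33 ≈ 5.9183, c_gold = y_gold − 0.053·k_gold ≈ 3.9652.
Gain: Δc = 3.9652 − 3.8655 ≈ 0.0997.

Δc ≈ 0.10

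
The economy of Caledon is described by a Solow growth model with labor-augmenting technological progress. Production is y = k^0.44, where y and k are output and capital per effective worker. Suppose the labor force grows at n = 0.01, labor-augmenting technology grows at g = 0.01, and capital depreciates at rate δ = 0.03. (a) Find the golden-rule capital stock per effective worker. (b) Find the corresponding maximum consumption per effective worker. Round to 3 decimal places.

(a) k_gold ≈ 48.593; (b) c_gold ≈ 3.092

Break-even investment rate: n + g + δ = 0.01 + 0.01 + 0.03 = 0.05.
Setting f'(k) = n+g+δ gives 0.44·k^(0.44−1) = 0.05, hence k_gold = (0.44/0.05)^(1/0.56) ≈ 48.5933.
y_gold = 48.5933^0.44 ≈ 5.5220; c_gold = y_gold − 0.05·k_gold ≈ 3.0923.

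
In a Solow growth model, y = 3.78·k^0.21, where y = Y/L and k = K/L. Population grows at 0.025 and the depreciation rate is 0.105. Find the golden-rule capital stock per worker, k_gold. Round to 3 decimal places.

k_gold ≈ 9.877

n + δ = 0.025 + 0.105 = 0.13.
Maximizing c = f(k) − (n+δ)·k gives f'(k) = n+δ, i.e. 0.21·3.78·k^(0.21−1) = 0.13, so k_gold = (0.21·3.78/0.13)^(1/0.79) ≈ 9.8774.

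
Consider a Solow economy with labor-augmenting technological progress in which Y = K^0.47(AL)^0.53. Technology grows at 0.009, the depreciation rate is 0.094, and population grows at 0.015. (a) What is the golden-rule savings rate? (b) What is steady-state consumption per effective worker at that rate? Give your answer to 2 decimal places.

(a) s_gold = 0.47; (b) c_gold ≈ 1.81

Break-even investment rate: n + g + δ = 0.015 + 0.009 + 0.094 = 0.118.
For Cobb-Douglas, s_gold equals capital's share: s_gold = 0.47.
Golden rule sets MPK = n+g+δ: 0.47·k^(0.47−1) = 0.118, so k_gold = (0.47/0.118)^(1/0.53) ≈ 13.5670.
y_gold = 13.5670^0.47 ≈ 3.4062; c_gold = (1−0.47)·y_gold ≈ 1.8053.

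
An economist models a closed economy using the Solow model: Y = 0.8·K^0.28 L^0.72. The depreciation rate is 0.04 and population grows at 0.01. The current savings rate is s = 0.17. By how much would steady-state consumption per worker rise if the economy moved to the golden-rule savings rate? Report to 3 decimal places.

The effective depreciation rate is n + δ = 0.01 + 0.04 = 0.05.
Current steady state (s = 0.17): k* = (0.17·0.8/0.05)^(1/0.72) ≈ 4.0139, y* = 0.8·4.0139^0.28 ≈ 1.1806, c* = (1−0.17)·1.1806 ≈ 0.9799.
At the golden rule the marginal product of capital equals n+δ: 0.28·0.8·k^(0.28−1) = 0.05. Solving, k_gold = (0.28·0.8/0.05)^(1/0.72) ≈ 8.0270.
y_gold = 0.8·8.0270^0.28 ≈ 1.4334, c_gold = y_gold − 0.05·k_gold ≈ 1.0320.
Gain: Δc = 1.0320 − 0.9799 ≈ 0.0522.

Δc ≈ 0.052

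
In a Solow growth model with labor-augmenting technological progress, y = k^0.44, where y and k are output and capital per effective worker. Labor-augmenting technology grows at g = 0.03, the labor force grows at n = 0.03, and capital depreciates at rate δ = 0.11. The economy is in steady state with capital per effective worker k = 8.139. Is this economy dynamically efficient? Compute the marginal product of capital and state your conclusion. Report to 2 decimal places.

dynamically inefficient; MPK ≈ 0.14

Break-even investment rate: n + g + δ = 0.03 + 0.03 + 0.11 = 0.17.
MPK = 0.44·k^(0.44−1) = 0.44·8.139^(-0.56) ≈ 0.1360.
MPK < 0.17, so the economy is dynamically inefficient (over-saving).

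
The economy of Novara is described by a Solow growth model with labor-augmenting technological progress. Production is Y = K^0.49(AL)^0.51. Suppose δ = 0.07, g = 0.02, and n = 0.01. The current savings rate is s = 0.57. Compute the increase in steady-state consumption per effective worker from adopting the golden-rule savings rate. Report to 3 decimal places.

Δc ≈ 0.059

Capital per effective worker breaks even when investment replaces (n + g + δ)·k; here n + g + δ = 0.1.
Current steady state (s = 0.57): k* = (0.57/0.1)^(1/0.51) ≈ 30.3464, y* = 30.3464^0.49 ≈ 5.3239, c* = (1−0.57)·5.3239 ≈ 2.2893.
Maximizing c = f(k) − (n+g+δ)·k gives f'(k) = n+g+δ, i.e. 0.49·k^(0.49−1) = 0.1, so k_gold = (0.49/0.1)^(1/0.51) ≈ 22.5593.
y_gold = 22.5593^0.49 ≈ 4.6039, c_gold = y_gold − 0.1·k_gold ≈ 2.3480.
Gain: Δc = 2.3480 − 2.2893 ≈ 0.0587.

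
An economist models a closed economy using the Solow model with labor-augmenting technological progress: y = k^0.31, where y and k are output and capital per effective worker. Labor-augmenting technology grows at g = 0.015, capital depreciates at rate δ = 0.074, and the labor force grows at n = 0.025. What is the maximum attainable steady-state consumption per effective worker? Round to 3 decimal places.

The effective depreciation rate is n + g + δ = 0.025 + 0.015 + 0.074 = 0.114.
Maximizing c = f(k) − (n+g+δ)·k gives f'(k) = n+g+δ, i.e. 0.31·k^(0.31−1) = 0.114, so k_gold = (0.31/0.114)^(1/0.69) ≈ 4.2623.
y_gold = 4.2623^0.31 ≈ 1.5674.
c_gold = y_gold − (n+g+δ)·k_gold = 1.5674 − 0.114·4.2623 ≈ 1.0815.

c_gold ≈ 1.082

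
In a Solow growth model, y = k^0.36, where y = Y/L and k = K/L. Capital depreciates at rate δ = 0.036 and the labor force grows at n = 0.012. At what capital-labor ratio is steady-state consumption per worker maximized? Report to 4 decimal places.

k_gold ≈ 23.2961

n + δ = 0.012 + 0.036 = 0.048.
Golden rule sets MPK = n+δ: 0.36·k^(0.36−1) = 0.048, so k_gold = (0.36/0.048)^(1/0.64) ≈ 23.2961.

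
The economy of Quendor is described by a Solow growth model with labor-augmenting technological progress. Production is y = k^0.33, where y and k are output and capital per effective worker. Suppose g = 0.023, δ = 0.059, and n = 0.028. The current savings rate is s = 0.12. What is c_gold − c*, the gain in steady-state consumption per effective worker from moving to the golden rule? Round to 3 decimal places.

Δc ≈ 0.232

The effective depreciation rate is n + g + δ = 0.028 + 0.023 + 0.059 = 0.11.
Current steady state (s = 0.12): k* = (0.12/0.11)^(1/0.67) ≈ 1.1387, y* = 1.1387^0.33 ≈ 1.0438, c* = (1−0.12)·1.0438 ≈ 0.9185.
Maximizing c = f(k) − (n+g+δ)·k gives f'(k) = n+g+δ, i.e. 0.33·k^(0.33−1) = 0.11, so k_gold = (0.33/0.11)^(1/0.67) ≈ 5.1537.
y_gold = 5.1537^0.33 ≈ 1.7179, c_gold = y_gold − 0.11·k_gold ≈ 1.1510.
Gain: Δc = 1.1510 − 0.9185 ≈ 0.2325.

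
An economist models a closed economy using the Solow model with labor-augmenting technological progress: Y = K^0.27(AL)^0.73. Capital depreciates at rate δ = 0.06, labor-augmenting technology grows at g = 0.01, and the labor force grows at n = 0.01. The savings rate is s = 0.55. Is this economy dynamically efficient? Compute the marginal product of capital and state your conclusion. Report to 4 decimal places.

n + g + δ = 0.01 + 0.01 + 0.06 = 0.08.
Steady-state k*: s·k^0.27 = 0.08·k gives k* = (0.55/0.08)^(1/0.73) ≈ 14.0265.
MPK = 0.27·14.0265^(-0.73) ≈ 0.0393.
MPK < n+g+δ = 0.08, so the economy is dynamically inefficient (over-saving).

dynamically inefficient; MPK ≈ 0.0393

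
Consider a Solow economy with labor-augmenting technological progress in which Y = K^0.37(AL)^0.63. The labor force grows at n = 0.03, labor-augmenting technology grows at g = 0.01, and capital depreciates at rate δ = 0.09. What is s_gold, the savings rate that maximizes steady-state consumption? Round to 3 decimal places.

s_gold = 0.370

n + g + δ = 0.03 + 0.01 + 0.09 = 0.13.
At the golden rule MPK = n+g+δ, and in any Cobb-Douglas steady state s = (n+g+δ)·k/y = MPK·k/y = capital's share 0.37.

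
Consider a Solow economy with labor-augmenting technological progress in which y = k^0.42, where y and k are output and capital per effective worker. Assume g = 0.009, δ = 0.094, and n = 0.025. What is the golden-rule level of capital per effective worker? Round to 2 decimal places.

k_gold ≈ 7.76

Break-even investment rate: n + g + δ = 0.025 + 0.009 + 0.094 = 0.128.
Maximizing c = f(k) − (n+g+δ)·k gives f'(k) = n+g+δ, i.e. 0.42·k^(0.42−1) = 0.128, so k_gold = (0.42/0.128)^(1/0.58) ≈ 7.7575.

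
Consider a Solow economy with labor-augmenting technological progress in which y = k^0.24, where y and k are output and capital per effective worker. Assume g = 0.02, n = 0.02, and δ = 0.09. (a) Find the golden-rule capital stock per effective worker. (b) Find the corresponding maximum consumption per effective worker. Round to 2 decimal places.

Capital per effective worker breaks even when investment replaces (n + g + δ)·k; here n + g + δ = 0.13.
Setting f'(k) = n+g+δ gives 0.24·k^(0.24−1) = 0.13, hence k_gold = (0.24/0.13)^(1/0.76) ≈ 2.2405.
y_gold = 2.2405^0.24 ≈ 1.2136; c_gold = y_gold − 0.13·k_gold ≈ 0.9224.

(a) k_gold ≈ 2.24; (b) c_gold ≈ 0.92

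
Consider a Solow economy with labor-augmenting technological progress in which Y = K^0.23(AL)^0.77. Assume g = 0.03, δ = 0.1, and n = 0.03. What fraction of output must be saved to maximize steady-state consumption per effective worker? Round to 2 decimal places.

Capital per effective worker breaks even when investment replaces (n + g + δ)·k; here n + g + δ = 0.16.
At the golden rule MPK = n+g+δ, and in any Cobb-Douglas steady state s = (n+g+δ)·k/y = MPK·k/y = capital's share 0.23.

s_gold = 0.23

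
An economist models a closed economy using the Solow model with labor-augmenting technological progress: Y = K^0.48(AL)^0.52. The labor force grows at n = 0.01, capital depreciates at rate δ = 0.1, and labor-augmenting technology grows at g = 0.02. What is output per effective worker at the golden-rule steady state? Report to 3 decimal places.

Capital per effective worker breaks even when investment replaces (n + g + δ)·k; here n + g + δ = 0.13.
At the golden rule the marginal product of capital equals n+g+δ: 0.48·k^(0.48−1) = 0.13. Solving, k_gold = (0.48/0.13)^(1/0.52) ≈ 12.3298.
Output: y_gold = k_gold^0.48 = 12.3298^0.48 ≈ 3.3393.

y_gold ≈ 3.339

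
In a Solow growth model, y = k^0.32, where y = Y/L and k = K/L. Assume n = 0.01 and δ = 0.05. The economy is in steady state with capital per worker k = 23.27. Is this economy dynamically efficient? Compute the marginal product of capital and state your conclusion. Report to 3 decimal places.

Break-even investment rate: n + δ = 0.01 + 0.05 = 0.06.
MPK = 0.32·k^(0.32−1) = 0.32·23.27^(-0.68) ≈ 0.0376.
MPK < 0.06, so the economy is dynamically inefficient (over-saving).

dynamically inefficient; MPK ≈ 0.038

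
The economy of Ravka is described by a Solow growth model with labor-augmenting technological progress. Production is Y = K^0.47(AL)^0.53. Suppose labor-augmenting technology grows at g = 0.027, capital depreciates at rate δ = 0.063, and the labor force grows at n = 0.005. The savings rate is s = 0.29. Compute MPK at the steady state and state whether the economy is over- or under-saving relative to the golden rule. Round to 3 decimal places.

n + g + δ = 0.005 + 0.027 + 0.063 = 0.095.
Steady-state k*: s·k^0.47 = 0.095·k gives k* = (0.29/0.095)^(1/0.53) ≈ 8.2126.
MPK = 0.47·8.2126^(-0.53) ≈ 0.1540.
MPK > n+g+δ = 0.095, so the economy is dynamically efficient (under-saving).

under-saving; MPK ≈ 0.154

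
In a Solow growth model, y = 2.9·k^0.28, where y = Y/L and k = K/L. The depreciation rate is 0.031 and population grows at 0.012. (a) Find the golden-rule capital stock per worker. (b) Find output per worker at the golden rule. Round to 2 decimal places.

n + δ = 0.012 + 0.031 = 0.043.
At the golden rule the marginal product of capital equals n+δ: 0.28·2.9·k^(0.28−1) = 0.043. Solving, k_gold = (0.28·2.9/0.043)^(1/0.72) ≈ 59.2030.
y_gold = 2.9·59.2030^0.28 ≈ 9.0919.

(a) k_gold ≈ 59.20; (b) y_gold ≈ 9.09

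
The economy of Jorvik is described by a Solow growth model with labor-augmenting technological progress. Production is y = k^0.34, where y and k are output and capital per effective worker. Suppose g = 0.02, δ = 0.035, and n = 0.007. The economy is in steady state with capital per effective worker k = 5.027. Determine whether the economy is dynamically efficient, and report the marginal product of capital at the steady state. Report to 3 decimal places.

Capital per effective worker breaks even when investment replaces (n + g + δ)·k; here n + g + δ = 0.062.
MPK = 0.34·k^(0.34−1) = 0.34·5.027^(-0.66) ≈ 0.1171.
MPK > 0.062, so the economy is dynamically efficient (under-saving).

dynamically efficient; MPK ≈ 0.117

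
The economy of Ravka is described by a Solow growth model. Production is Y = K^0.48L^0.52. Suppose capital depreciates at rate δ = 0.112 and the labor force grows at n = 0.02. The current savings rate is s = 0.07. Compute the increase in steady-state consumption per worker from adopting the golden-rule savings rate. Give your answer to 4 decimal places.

The effective depreciation rate is n + δ = 0.02 + 0.112 = 0.132.
Current steady state (s = 0.07): k* = (0.07/0.132)^(1/0.52) ≈ 0.2953, y* = 0.2953^0.48 ≈ 0.5568, c* = (1−0.07)·0.5568 ≈ 0.5178.
At the golden rule the marginal product of capital equals n+δ: 0.48·k^(0.48−1) = 0.132. Solving, k_gold = (0.48/0.132)^(1/0.52) ≈ 11.9731.
y_gold = 11.9731^0.48 ≈ 3.2926, c_gold = y_gold − 0.132·k_gold ≈ 1.7122.
Gain: Δc = 1.7122 − 0.5178 ≈ 1.1943.

Δc ≈ 1.1943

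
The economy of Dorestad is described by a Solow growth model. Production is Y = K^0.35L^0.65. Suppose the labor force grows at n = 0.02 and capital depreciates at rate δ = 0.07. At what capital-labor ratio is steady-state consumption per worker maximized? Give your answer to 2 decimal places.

k_gold ≈ 8.08

Break-even investment rate: n + δ = 0.02 + 0.07 = 0.09.
Maximizing c = f(k) − (n+δ)·k gives f'(k) = n+δ, i.e. 0.35·k^(0.35−1) = 0.09, so k_gold = (0.35/0.09)^(1/0.65) ≈ 8.0802.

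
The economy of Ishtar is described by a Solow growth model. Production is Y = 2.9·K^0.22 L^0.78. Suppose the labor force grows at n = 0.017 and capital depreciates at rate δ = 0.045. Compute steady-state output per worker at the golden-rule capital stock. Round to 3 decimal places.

y_gold ≈ 5.597

Capital per worker breaks even when investment replaces (n + δ)·k; here n + δ = 0.062.
Maximizing c = f(k) − (n+δ)·k gives f'(k) = n+δ, i.e. 0.22·2.9·k^(0.22−1) = 0.062, so k_gold = (0.22·2.9/0.062)^(1/0.78) ≈ 19.8603.
Output: y_gold = 2.9·k_gold^0.22 = 2.9·19.8603^0.22 ≈ 5.5970.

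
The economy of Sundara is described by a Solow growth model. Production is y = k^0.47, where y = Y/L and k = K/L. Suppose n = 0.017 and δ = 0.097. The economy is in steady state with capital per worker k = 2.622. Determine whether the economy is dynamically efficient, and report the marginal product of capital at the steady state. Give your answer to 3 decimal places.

dynamically efficient; MPK ≈ 0.282

The effective depreciation rate is n + δ = 0.017 + 0.097 = 0.114.
MPK = 0.47·k^(0.47−1) = 0.47·2.622^(-0.53) ≈ 0.2820.
MPK > 0.114, so the economy is dynamically efficient (under-saving).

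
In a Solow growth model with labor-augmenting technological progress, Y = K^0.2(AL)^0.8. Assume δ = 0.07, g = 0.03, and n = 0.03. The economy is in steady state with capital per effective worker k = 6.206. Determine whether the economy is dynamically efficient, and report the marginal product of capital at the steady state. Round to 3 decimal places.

n + g + δ = 0.03 + 0.03 + 0.07 = 0.13.
MPK = 0.2·k^(0.2−1) = 0.2·6.206^(-0.8) ≈ 0.0464.
MPK < 0.13, so the economy is dynamically inefficient (over-saving).

dynamically inefficient; MPK ≈ 0.046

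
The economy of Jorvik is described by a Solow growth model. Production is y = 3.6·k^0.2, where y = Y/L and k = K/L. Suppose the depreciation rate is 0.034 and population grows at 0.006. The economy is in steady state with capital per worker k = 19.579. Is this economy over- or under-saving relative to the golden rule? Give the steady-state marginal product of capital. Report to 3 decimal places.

n + δ = 0.006 + 0.034 = 0.04.
MPK = 0.2·3.6·k^(0.2−1) = 0.2·3.6·19.579^(-0.8) ≈ 0.0667.
MPK > 0.04, so the economy is dynamically efficient (under-saving).

under-saving; MPK ≈ 0.067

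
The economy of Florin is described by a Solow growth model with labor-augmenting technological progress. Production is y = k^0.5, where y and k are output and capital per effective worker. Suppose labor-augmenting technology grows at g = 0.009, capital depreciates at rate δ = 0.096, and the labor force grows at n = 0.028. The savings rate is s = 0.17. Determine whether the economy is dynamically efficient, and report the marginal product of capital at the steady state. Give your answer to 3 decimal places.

The effective depreciation rate is n + g + δ = 0.028 + 0.009 + 0.096 = 0.133.
Steady-state k*: s·k^0.5 = 0.133·k gives k* = (0.17/0.133)^(1/0.5) ≈ 1.6338.
MPK = 0.5·1.6338^(-0.5) ≈ 0.3912.
MPK > n+g+δ = 0.133, so the economy is dynamically efficient (under-saving).

dynamically efficient; MPK ≈ 0.391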